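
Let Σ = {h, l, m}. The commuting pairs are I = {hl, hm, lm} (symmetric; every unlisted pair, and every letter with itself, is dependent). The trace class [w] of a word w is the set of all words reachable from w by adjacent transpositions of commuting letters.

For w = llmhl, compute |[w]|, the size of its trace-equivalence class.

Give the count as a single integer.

20

piece 0:l — minimal
piece 1:l rests on {0:l}
piece 2:m — minimal
piece 3:h — minimal
piece 4:l rests on {1:l}
minimal pieces: {0:l, 2:m, 3:h}
ways to finish when only these pieces remain (= sum over removing one remaining piece with nothing left below it):
  1 left: {2}→1  {3}→1  {4}→1
  2 left: {1,4}→1  {2,3}→2  {2,4}→2  {3,4}→2
  3 left: {0,1,4}→1  {1,2,4}→3  {1,3,4}→3  {2,3,4}→6
  placing 0:l first → 12 extensions
  placing 2:m first → 4 extensions
  placing 3:h first → 4 extensions
total linear extensions = 20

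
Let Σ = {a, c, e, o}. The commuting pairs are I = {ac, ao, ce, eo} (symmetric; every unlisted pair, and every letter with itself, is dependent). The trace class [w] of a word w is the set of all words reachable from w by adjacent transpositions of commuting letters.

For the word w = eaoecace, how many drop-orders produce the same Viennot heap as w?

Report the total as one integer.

56

#0=e has no predecessor
#1=a depends on [0:e]
#2=o has no predecessor
#3=e depends on [1:a]
#4=c depends on [2:o]
#5=a depends on [3:e]
#6=c depends on [4:c]
#7=e depends on [5:a]
sources: [0:e, 2:o]
N(rest) = Σ N(rest − s) over sources s of rest; N(one piece) = 1:
  size 1 → [6]=1  [7]=1
  size 2 → [4,6]=1  [5,7]=1  [6,7]=2
  size 3 → [2,4,6]=1  [3,5,7]=1  [4,6,7]=3  [5,6,7]=3
  size 4 → [1,3,5,7]=1  [2,4,6,7]=4  [3,5,6,7]=4  [4,5,6,7]=6
  size 5 → [0,1,3,5,7]=1  [1,3,5,6,7]=5  [2,4,5,6,7]=10  [3,4,5,6,7]=10
  size 6 → [0,1,3,5,6,7]=6  [1,3,4,5,6,7]=15  [2,3,4,5,6,7]=20
  first=0(e) contributes 35
  first=2(o) contributes 21
|[w]| = 56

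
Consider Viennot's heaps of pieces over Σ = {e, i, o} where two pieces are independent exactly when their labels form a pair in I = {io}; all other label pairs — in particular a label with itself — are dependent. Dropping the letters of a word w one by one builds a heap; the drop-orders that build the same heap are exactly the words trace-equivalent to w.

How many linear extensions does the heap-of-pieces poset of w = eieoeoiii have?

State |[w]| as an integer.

4

drop 0:e onto floor
drop 1:i onto {0:e}
drop 2:e onto {1:i}
drop 3:o onto {2:e}
drop 4:e onto {3:o}
drop 5:o onto {4:e}
drop 6:i onto {4:e}
drop 7:i onto {6:i}
drop 8:i onto {7:i}
ground layer = {0:e}
drop-orders for the pieces not yet dropped (sum over which currently-grounded one goes next):
  1 to go: {5} 1  {8} 1
  2 to go: {5,8} 2  {7,8} 1
  3 to go: {5,7,8} 3  {6,7,8} 1
  4 to go: {5,6,7,8} 4
  5 to go: {4,5,6,7,8} 4
  6 to go: {3,4,5,6,7,8} 4
  7 to go: {2,3,4,5,6,7,8} 4
  if 0:e drops first: 4 orders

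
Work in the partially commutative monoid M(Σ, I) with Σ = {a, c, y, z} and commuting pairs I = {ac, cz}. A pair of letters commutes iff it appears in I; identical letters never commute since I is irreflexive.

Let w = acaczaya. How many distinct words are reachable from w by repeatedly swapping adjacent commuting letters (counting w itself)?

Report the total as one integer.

0(a) covers ∅
1(c) covers ∅
2(a) covers 0:a
3(c) covers 1:c
4(z) covers 2:a
5(a) covers 4:z
6(y) covers 3:c, 5:a
7(a) covers 6:y
floor of heap: 0:a, 1:c
completions by unplaced set U, small U first (add the entries for U minus each lowest piece of U):
  |U|=1: {7}:1
  |U|=2: {6,7}:1
  |U|=3: {3,6,7}:1  {5,6,7}:1
  |U|=4: {1,3,6,7}:1  {3,5,6,7}:2  {4,5,6,7}:1
  |U|=5: {1,3,5,6,7}:3  {2,4,5,6,7}:1  {3,4,5,6,7}:3
  |U|=6: {0,2,4,5,6,7}:1  {1,3,4,5,6,7}:6  {2,3,4,5,6,7}:4
  start at 0(a): 10
  start at 1(c): 5
sum over floor = 15

15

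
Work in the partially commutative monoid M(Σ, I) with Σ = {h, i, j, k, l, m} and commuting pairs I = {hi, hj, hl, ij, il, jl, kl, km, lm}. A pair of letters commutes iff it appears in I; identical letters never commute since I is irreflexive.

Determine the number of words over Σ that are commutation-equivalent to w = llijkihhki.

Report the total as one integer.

270

drop 0:l onto floor
drop 1:l onto {0:l}
drop 2:i onto floor
drop 3:j onto floor
drop 4:k onto {2:i, 3:j}
drop 5:i onto {4:k}
drop 6:h onto {4:k}
drop 7:h onto {6:h}
drop 8:k onto {5:i, 7:h}
drop 9:i onto {8:k}
ground layer = {0:l, 2:i, 3:j}
drop-orders for the pieces not yet dropped (sum over which currently-grounded one goes next):
  1 to go: {1} 1  {9} 1
  2 to go: {0,1} 1  {1,9} 2  {8,9} 1
  3 to go: {0,1,9} 3  {1,8,9} 3  {5,8,9} 1  {7,8,9} 1
  4 to go: {0,1,8,9} 6  {1,5,8,9} 4  {1,7,8,9} 4  {5,7,8,9} 2  {6,7,8,9} 1
  5 to go: {0,1,5,8,9} 10  {0,1,7,8,9} 10  {1,5,7,8,9} 10  {1,6,7,8,9} 5  {5,6,7,8,9} 3
  6 to go: {0,1,5,7,8,9} 30  {0,1,6,7,8,9} 15  {1,5,6,7,8,9} 18  {4,5,6,7,8,9} 3
  7 to go: {0,1,5,6,7,8,9} 63  {1,4,5,6,7,8,9} 21  {2,4,5,6,7,8,9} 3  {3,4,5,6,7,8,9} 3
  8 to go: {0,1,4,5,6,7,8,9} 84  {1,2,4,5,6,7,8,9} 24  {1,3,4,5,6,7,8,9} 24  {2,3,4,5,6,7,8,9} 6
  if 0:l drops first: 54 orders
  if 2:i drops first: 108 orders
  if 3:j drops first: 108 orders
heap linearizations: 270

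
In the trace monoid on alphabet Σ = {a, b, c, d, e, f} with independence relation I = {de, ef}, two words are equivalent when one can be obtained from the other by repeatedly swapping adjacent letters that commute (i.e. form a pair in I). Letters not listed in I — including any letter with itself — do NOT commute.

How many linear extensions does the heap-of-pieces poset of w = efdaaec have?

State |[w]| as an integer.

3

0(e) covers ∅
1(f) covers ∅
2(d) covers 1:f
3(a) covers 0:e, 2:d
4(a) covers 3:a
5(e) covers 4:a
6(c) covers 5:e
floor of heap: 0:e, 1:f
completions by unplaced set U, small U first (add the entries for U minus each lowest piece of U):
  |U|=1: {6}:1
  |U|=2: {5,6}:1
  |U|=3: {4,5,6}:1
  |U|=4: {3,4,5,6}:1
  |U|=5: {0,3,4,5,6}:1  {2,3,4,5,6}:1
  start at 0(e): 1
  start at 1(f): 2
sum over floor = 3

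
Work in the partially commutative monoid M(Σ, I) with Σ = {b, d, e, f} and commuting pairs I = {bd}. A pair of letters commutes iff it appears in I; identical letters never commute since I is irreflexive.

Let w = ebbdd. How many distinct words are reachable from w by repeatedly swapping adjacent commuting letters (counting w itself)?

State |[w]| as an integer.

6

0(e) covers ∅
1(b) covers 0:e
2(b) covers 1:b
3(d) covers 0:e
4(d) covers 3:d
floor of heap: 0:e
completions by unplaced set U, small U first (add the entries for U minus each lowest piece of U):
  |U|=1: {2}:1  {4}:1
  |U|=2: {1,2}:1  {2,4}:2  {3,4}:1
  |U|=3: {1,2,4}:3  {2,3,4}:3
  start at 0(e): 6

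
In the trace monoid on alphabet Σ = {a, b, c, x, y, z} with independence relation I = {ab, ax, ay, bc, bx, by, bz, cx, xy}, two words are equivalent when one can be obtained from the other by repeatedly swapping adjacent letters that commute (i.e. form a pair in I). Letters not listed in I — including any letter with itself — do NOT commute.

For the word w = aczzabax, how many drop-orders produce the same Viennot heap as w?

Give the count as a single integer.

24

drop 0:a onto floor
drop 1:c onto {0:a}
drop 2:z onto {1:c}
drop 3:z onto {2:z}
drop 4:a onto {3:z}
drop 5:b onto floor
drop 6:a onto {4:a}
drop 7:x onto {3:z}
ground layer = {0:a, 5:b}
drop-orders for the pieces not yet dropped (sum over which currently-grounded one goes next):
  1 to go: {5} 1  {6} 1  {7} 1
  2 to go: {4,6} 1  {5,6} 2  {5,7} 2  {6,7} 2
  3 to go: {4,5,6} 3  {4,6,7} 3  {5,6,7} 6
  4 to go: {3,4,6,7} 3  {4,5,6,7} 12
  5 to go: {2,3,4,6,7} 3  {3,4,5,6,7} 15
  6 to go: {1,2,3,4,6,7} 3  {2,3,4,5,6,7} 18
  if 0:a drops first: 21 orders
  if 5:b drops first: 3 orders
heap linearizations: 24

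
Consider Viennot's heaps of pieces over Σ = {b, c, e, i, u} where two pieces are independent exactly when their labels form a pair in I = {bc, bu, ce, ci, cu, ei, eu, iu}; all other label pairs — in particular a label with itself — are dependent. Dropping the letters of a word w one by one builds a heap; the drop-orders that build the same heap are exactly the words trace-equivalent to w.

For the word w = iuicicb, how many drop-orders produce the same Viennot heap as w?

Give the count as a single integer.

0(i) covers ∅
1(u) covers ∅
2(i) covers 0:i
3(c) covers ∅
4(i) covers 2:i
5(c) covers 3:c
6(b) covers 4:i
floor of heap: 0:i, 1:u, 3:c
completions by unplaced set U, small U first (add the entries for U minus each lowest piece of U):
  |U|=1: {1}:1  {5}:1  {6}:1
  |U|=2: {1,5}:2  {1,6}:2  {3,5}:1  {4,6}:1  {5,6}:2
  |U|=3: {1,3,5}:3  {1,4,6}:3  {1,5,6}:6  {2,4,6}:1  {3,5,6}:3  {4,5,6}:3
  |U|=4: {0,2,4,6}:1  {1,2,4,6}:4  {1,3,5,6}:12  {1,4,5,6}:12  {2,4,5,6}:4  {3,4,5,6}:6
  |U|=5: {0,1,2,4,6}:5  {0,2,4,5,6}:5  {1,2,4,5,6}:20  {1,3,4,5,6}:30  {2,3,4,5,6}:10
  start at 0(i): 60
  start at 1(u): 15
  start at 3(c): 30
sum over floor = 105

105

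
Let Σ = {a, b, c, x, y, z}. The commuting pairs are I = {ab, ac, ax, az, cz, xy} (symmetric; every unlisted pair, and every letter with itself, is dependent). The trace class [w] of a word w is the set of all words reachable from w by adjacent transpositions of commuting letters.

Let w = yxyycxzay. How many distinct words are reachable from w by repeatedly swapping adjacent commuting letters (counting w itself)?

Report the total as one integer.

piece 0:y — minimal
piece 1:x — minimal
piece 2:y rests on {0:y}
piece 3:y rests on {2:y}
piece 4:c rests on {1:x, 3:y}
piece 5:x rests on {4:c}
piece 6:z rests on {5:x}
piece 7:a rests on {3:y}
piece 8:y rests on {6:z, 7:a}
minimal pieces: {0:y, 1:x}
ways to finish when only these pieces remain (= sum over removing one remaining piece with nothing left below it):
  1 left: {8}→1
  2 left: {6,8}→1  {7,8}→1
  3 left: {5,6,8}→1  {6,7,8}→2
  4 left: {4,5,6,8}→1  {5,6,7,8}→3
  5 left: {1,4,5,6,8}→1  {4,5,6,7,8}→4
  6 left: {1,4,5,6,7,8}→5  {3,4,5,6,7,8}→4
  7 left: {1,3,4,5,6,7,8}→9  {2,3,4,5,6,7,8}→4
  placing 0:y first → 13 extensions
  placing 1:x first → 4 extensions
total linear extensions = 17

17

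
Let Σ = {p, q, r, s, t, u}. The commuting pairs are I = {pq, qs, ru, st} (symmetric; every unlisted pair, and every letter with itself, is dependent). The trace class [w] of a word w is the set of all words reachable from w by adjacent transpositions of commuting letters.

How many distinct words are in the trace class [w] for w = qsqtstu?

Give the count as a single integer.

15

drop 0:q onto floor
drop 1:s onto floor
drop 2:q onto {0:q}
drop 3:t onto {2:q}
drop 4:s onto {1:s}
drop 5:t onto {3:t}
drop 6:u onto {4:s, 5:t}
ground layer = {0:q, 1:s}
drop-orders for the pieces not yet dropped (sum over which currently-grounded one goes next):
  1 to go: {6} 1
  2 to go: {4,6} 1  {5,6} 1
  3 to go: {1,4,6} 1  {3,5,6} 1  {4,5,6} 2
  4 to go: {1,4,5,6} 3  {2,3,5,6} 1  {3,4,5,6} 3
  5 to go: {0,2,3,5,6} 1  {1,3,4,5,6} 6  {2,3,4,5,6} 4
  if 0:q drops first: 10 orders
  if 1:s drops first: 5 orders
heap linearizations: 15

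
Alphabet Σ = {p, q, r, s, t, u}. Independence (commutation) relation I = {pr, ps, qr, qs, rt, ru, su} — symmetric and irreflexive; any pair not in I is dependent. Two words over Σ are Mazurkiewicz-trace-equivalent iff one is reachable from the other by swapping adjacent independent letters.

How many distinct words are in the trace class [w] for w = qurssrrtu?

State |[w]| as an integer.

piece 0:q — minimal
piece 1:u rests on {0:q}
piece 2:r — minimal
piece 3:s rests on {2:r}
piece 4:s rests on {3:s}
piece 5:r rests on {4:s}
piece 6:r rests on {5:r}
piece 7:t rests on {1:u, 4:s}
piece 8:u rests on {7:t}
minimal pieces: {0:q, 2:r}
ways to finish when only these pieces remain (= sum over removing one remaining piece with nothing left below it):
  1 left: {6}→1  {8}→1
  2 left: {5,6}→1  {6,8}→2  {7,8}→1
  3 left: {1,7,8}→1  {5,6,8}→3  {6,7,8}→3
  4 left: {0,1,7,8}→1  {1,6,7,8}→4  {5,6,7,8}→6
  5 left: {0,1,6,7,8}→5  {1,5,6,7,8}→10  {4,5,6,7,8}→6
  6 left: {0,1,5,6,7,8}→15  {1,4,5,6,7,8}→16  {3,4,5,6,7,8}→6
  7 left: {0,1,4,5,6,7,8}→31  {1,3,4,5,6,7,8}→22  {2,3,4,5,6,7,8}→6
  placing 0:q first → 28 extensions
  placing 2:r first → 53 extensions
total linear extensions = 81

81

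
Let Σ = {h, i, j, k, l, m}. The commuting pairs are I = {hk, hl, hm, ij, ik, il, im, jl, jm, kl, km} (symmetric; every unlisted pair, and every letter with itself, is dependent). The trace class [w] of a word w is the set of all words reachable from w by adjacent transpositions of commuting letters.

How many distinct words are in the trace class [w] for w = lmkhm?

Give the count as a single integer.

0(l) covers ∅
1(m) covers 0:l
2(k) covers ∅
3(h) covers ∅
4(m) covers 1:m
floor of heap: 0:l, 2:k, 3:h
completions by unplaced set U, small U first (add the entries for U minus each lowest piece of U):
  |U|=1: {2}:1  {3}:1  {4}:1
  |U|=2: {1,4}:1  {2,3}:2  {2,4}:2  {3,4}:2
  |U|=3: {0,1,4}:1  {1,2,4}:3  {1,3,4}:3  {2,3,4}:6
  start at 0(l): 12
  start at 2(k): 4
  start at 3(h): 4
sum over floor = 20

20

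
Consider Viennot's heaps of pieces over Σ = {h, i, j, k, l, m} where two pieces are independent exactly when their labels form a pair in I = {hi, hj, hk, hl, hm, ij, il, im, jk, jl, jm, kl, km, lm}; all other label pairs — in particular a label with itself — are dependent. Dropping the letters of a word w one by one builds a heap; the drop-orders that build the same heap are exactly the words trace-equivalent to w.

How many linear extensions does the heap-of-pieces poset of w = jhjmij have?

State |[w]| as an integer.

120

#0=j has no predecessor
#1=h has no predecessor
#2=j depends on [0:j]
#3=m has no predecessor
#4=i has no predecessor
#5=j depends on [2:j]
sources: [0:j, 1:h, 3:m, 4:i]
N(rest) = Σ N(rest − s) over sources s of rest; N(one piece) = 1:
  size 1 → [1]=1  [3]=1  [4]=1  [5]=1
  size 2 → [1,3]=2  [1,4]=2  [1,5]=2  [2,5]=1  [3,4]=2  [3,5]=2  [4,5]=2
  size 3 → [0,2,5]=1  [1,2,5]=3  [1,3,4]=6  [1,3,5]=6  [1,4,5]=6  [2,3,5]=3  [2,4,5]=3  [3,4,5]=6
  size 4 → [0,1,2,5]=4  [0,2,3,5]=4  [0,2,4,5]=4  [1,2,3,5]=12  [1,2,4,5]=12  [1,3,4,5]=24  [2,3,4,5]=12
  first=0(j) contributes 60
  first=1(h) contributes 20
  first=3(m) contributes 20
  first=4(i) contributes 20
|[w]| = 120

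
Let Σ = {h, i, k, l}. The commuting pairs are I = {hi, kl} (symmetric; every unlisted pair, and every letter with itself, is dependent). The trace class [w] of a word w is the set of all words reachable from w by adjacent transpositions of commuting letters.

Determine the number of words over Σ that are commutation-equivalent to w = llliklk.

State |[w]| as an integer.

3

drop 0:l onto floor
drop 1:l onto {0:l}
drop 2:l onto {1:l}
drop 3:i onto {2:l}
drop 4:k onto {3:i}
drop 5:l onto {3:i}
drop 6:k onto {4:k}
ground layer = {0:l}
drop-orders for the pieces not yet dropped (sum over which currently-grounded one goes next):
  1 to go: {5} 1  {6} 1
  2 to go: {4,6} 1  {5,6} 2
  3 to go: {4,5,6} 3
  4 to go: {3,4,5,6} 3
  5 to go: {2,3,4,5,6} 3
  if 0:l drops first: 3 orders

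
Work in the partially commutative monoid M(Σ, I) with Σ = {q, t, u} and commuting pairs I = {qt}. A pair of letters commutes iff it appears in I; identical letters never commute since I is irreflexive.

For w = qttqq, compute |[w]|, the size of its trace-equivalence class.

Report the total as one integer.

#0=q has no predecessor
#1=t has no predecessor
#2=t depends on [1:t]
#3=q depends on [0:q]
#4=q depends on [3:q]
sources: [0:q, 1:t]
N(rest) = Σ N(rest − s) over sources s of rest; N(one piece) = 1:
  size 1 → [2]=1  [4]=1
  size 2 → [1,2]=1  [2,4]=2  [3,4]=1
  size 3 → [0,3,4]=1  [1,2,4]=3  [2,3,4]=3
  first=0(q) contributes 6
  first=1(t) contributes 4
|[w]| = 10

10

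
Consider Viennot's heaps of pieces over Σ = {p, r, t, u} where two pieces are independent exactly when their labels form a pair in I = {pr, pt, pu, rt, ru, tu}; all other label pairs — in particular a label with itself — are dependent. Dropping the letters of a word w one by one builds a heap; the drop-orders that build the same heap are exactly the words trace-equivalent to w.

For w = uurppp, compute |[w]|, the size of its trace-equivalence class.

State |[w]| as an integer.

drop 0:u onto floor
drop 1:u onto {0:u}
drop 2:r onto floor
drop 3:p onto floor
drop 4:p onto {3:p}
drop 5:p onto {4:p}
ground layer = {0:u, 2:r, 3:p}
drop-orders for the pieces not yet dropped (sum over which currently-grounded one goes next):
  1 to go: {1} 1  {2} 1  {5} 1
  2 to go: {0,1} 1  {1,2} 2  {1,5} 2  {2,5} 2  {4,5} 1
  3 to go: {0,1,2} 3  {0,1,5} 3  {1,2,5} 6  {1,4,5} 3  {2,4,5} 3  {3,4,5} 1
  4 to go: {0,1,2,5} 12  {0,1,4,5} 6  {1,2,4,5} 12  {1,3,4,5} 4  {2,3,4,5} 4
  if 0:u drops first: 20 orders
  if 2:r drops first: 10 orders
  if 3:p drops first: 30 orders
heap linearizations: 60

60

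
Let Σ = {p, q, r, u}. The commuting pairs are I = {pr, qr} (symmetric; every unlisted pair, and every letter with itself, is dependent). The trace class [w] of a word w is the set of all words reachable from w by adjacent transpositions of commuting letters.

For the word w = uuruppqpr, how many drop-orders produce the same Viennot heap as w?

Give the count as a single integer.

5

drop 0:u onto floor
drop 1:u onto {0:u}
drop 2:r onto {1:u}
drop 3:u onto {2:r}
drop 4:p onto {3:u}
drop 5:p onto {4:p}
drop 6:q onto {5:p}
drop 7:p onto {6:q}
drop 8:r onto {3:u}
ground layer = {0:u}
drop-orders for the pieces not yet dropped (sum over which currently-grounded one goes next):
  1 to go: {7} 1  {8} 1
  2 to go: {6,7} 1  {7,8} 2
  3 to go: {5,6,7} 1  {6,7,8} 3
  4 to go: {4,5,6,7} 1  {5,6,7,8} 4
  5 to go: {4,5,6,7,8} 5
  6 to go: {3,4,5,6,7,8} 5
  7 to go: {2,3,4,5,6,7,8} 5
  if 0:u drops first: 5 orders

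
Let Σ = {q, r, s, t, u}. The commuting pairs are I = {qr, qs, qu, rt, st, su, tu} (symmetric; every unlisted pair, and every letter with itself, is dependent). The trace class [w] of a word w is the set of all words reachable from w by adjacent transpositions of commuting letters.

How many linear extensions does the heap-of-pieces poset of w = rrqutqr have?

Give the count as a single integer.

35

drop 0:r onto floor
drop 1:r onto {0:r}
drop 2:q onto floor
drop 3:u onto {1:r}
drop 4:t onto {2:q}
drop 5:q onto {4:t}
drop 6:r onto {3:u}
ground layer = {0:r, 2:q}
drop-orders for the pieces not yet dropped (sum over which currently-grounded one goes next):
  1 to go: {5} 1  {6} 1
  2 to go: {3,6} 1  {4,5} 1  {5,6} 2
  3 to go: {1,3,6} 1  {2,4,5} 1  {3,5,6} 3  {4,5,6} 3
  4 to go: {0,1,3,6} 1  {1,3,5,6} 4  {2,4,5,6} 4  {3,4,5,6} 6
  5 to go: {0,1,3,5,6} 5  {1,3,4,5,6} 10  {2,3,4,5,6} 10
  if 0:r drops first: 20 orders
  if 2:q drops first: 15 orders
heap linearizations: 35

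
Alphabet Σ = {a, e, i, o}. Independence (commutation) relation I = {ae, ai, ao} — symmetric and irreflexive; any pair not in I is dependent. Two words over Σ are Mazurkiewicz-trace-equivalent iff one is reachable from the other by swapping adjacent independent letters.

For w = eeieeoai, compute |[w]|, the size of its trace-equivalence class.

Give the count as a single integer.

8

drop 0:e onto floor
drop 1:e onto {0:e}
drop 2:i onto {1:e}
drop 3:e onto {2:i}
drop 4:e onto {3:e}
drop 5:o onto {4:e}
drop 6:a onto floor
drop 7:i onto {5:o}
ground layer = {0:e, 6:a}
drop-orders for the pieces not yet dropped (sum over which currently-grounded one goes next):
  1 to go: {6} 1  {7} 1
  2 to go: {5,7} 1  {6,7} 2
  3 to go: {4,5,7} 1  {5,6,7} 3
  4 to go: {3,4,5,7} 1  {4,5,6,7} 4
  5 to go: {2,3,4,5,7} 1  {3,4,5,6,7} 5
  6 to go: {1,2,3,4,5,7} 1  {2,3,4,5,6,7} 6
  if 0:e drops first: 7 orders
  if 6:a drops first: 1 orders
heap linearizations: 8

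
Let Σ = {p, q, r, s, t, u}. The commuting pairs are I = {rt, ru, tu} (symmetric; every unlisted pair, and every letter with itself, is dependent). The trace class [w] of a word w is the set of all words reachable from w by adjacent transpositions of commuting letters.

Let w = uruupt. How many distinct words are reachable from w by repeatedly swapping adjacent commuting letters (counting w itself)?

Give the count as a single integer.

4

piece 0:u — minimal
piece 1:r — minimal
piece 2:u rests on {0:u}
piece 3:u rests on {2:u}
piece 4:p rests on {1:r, 3:u}
piece 5:t rests on {4:p}
minimal pieces: {0:u, 1:r}
ways to finish when only these pieces remain (= sum over removing one remaining piece with nothing left below it):
  1 left: {5}→1
  2 left: {4,5}→1
  3 left: {1,4,5}→1  {3,4,5}→1
  4 left: {1,3,4,5}→2  {2,3,4,5}→1
  placing 0:u first → 3 extensions
  placing 1:r first → 1 extensions
total linear extensions = 4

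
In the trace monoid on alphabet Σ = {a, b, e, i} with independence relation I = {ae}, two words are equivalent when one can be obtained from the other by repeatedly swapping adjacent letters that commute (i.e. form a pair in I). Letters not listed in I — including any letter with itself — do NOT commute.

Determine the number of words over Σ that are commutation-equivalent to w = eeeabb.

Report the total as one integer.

#0=e has no predecessor
#1=e depends on [0:e]
#2=e depends on [1:e]
#3=a has no predecessor
#4=b depends on [2:e, 3:a]
#5=b depends on [4:b]
sources: [0:e, 3:a]
N(rest) = Σ N(rest − s) over sources s of rest; N(one piece) = 1:
  size 1 → [5]=1
  size 2 → [4,5]=1
  size 3 → [2,4,5]=1  [3,4,5]=1
  size 4 → [1,2,4,5]=1  [2,3,4,5]=2
  first=0(e) contributes 3
  first=3(a) contributes 1
|[w]| = 4

4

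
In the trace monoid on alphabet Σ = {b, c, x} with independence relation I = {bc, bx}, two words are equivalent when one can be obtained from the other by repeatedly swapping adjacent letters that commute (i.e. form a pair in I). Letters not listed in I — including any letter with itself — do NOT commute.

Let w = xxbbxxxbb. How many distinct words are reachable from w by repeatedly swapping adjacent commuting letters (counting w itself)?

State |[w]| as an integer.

0(x) covers ∅
1(x) covers 0:x
2(b) covers ∅
3(b) covers 2:b
4(x) covers 1:x
5(x) covers 4:x
6(x) covers 5:x
7(b) covers 3:b
8(b) covers 7:b
floor of heap: 0:x, 2:b
completions by unplaced set U, small U first (add the entries for U minus each lowest piece of U):
  |U|=1: {6}:1  {8}:1
  |U|=2: {5,6}:1  {6,8}:2  {7,8}:1
  |U|=3: {3,7,8}:1  {4,5,6}:1  {5,6,8}:3  {6,7,8}:3
  |U|=4: {1,4,5,6}:1  {2,3,7,8}:1  {3,6,7,8}:4  {4,5,6,8}:4  {5,6,7,8}:6
  |U|=5: {0,1,4,5,6}:1  {1,4,5,6,8}:5  {2,3,6,7,8}:5  {3,5,6,7,8}:10  {4,5,6,7,8}:10
  |U|=6: {0,1,4,5,6,8}:6  {1,4,5,6,7,8}:15  {2,3,5,6,7,8}:15  {3,4,5,6,7,8}:20
  |U|=7: {0,1,4,5,6,7,8}:21  {1,3,4,5,6,7,8}:35  {2,3,4,5,6,7,8}:35
  start at 0(x): 70
  start at 2(b): 56
sum over floor = 126

126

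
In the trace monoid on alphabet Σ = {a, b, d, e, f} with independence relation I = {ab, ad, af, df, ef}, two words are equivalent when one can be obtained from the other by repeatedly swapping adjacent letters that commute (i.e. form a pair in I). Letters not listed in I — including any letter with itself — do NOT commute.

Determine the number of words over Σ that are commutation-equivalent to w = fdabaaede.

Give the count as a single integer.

40

piece 0:f — minimal
piece 1:d — minimal
piece 2:a — minimal
piece 3:b rests on {0:f, 1:d}
piece 4:a rests on {2:a}
piece 5:a rests on {4:a}
piece 6:e rests on {3:b, 5:a}
piece 7:d rests on {6:e}
piece 8:e rests on {7:d}
minimal pieces: {0:f, 1:d, 2:a}
ways to finish when only these pieces remain (= sum over removing one remaining piece with nothing left below it):
  1 left: {8}→1
  2 left: {7,8}→1
  3 left: {6,7,8}→1
  4 left: {3,6,7,8}→1  {5,6,7,8}→1
  5 left: {0,3,6,7,8}→1  {1,3,6,7,8}→1  {3,5,6,7,8}→2  {4,5,6,7,8}→1
  6 left: {0,1,3,6,7,8}→2  {0,3,5,6,7,8}→3  {1,3,5,6,7,8}→3  {2,4,5,6,7,8}→1  {3,4,5,6,7,8}→3
  7 left: {0,1,3,5,6,7,8}→8  {0,3,4,5,6,7,8}→6  {1,3,4,5,6,7,8}→6  {2,3,4,5,6,7,8}→4
  placing 0:f first → 10 extensions
  placing 1:d first → 10 extensions
  placing 2:a first → 20 extensions
total linear extensions = 40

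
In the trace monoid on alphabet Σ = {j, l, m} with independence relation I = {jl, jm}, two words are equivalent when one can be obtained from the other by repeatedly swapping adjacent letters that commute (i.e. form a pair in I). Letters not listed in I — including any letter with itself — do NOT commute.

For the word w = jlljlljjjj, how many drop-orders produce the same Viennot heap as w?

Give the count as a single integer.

210

0(j) covers ∅
1(l) covers ∅
2(l) covers 1:l
3(j) covers 0:j
4(l) covers 2:l
5(l) covers 4:l
6(j) covers 3:j
7(j) covers 6:j
8(j) covers 7:j
9(j) covers 8:j
floor of heap: 0:j, 1:l
completions by unplaced set U, small U first (add the entries for U minus each lowest piece of U):
  |U|=1: {5}:1  {9}:1
  |U|=2: {4,5}:1  {5,9}:2  {8,9}:1
  |U|=3: {2,4,5}:1  {4,5,9}:3  {5,8,9}:3  {7,8,9}:1
  |U|=4: {1,2,4,5}:1  {2,4,5,9}:4  {4,5,8,9}:6  {5,7,8,9}:4  {6,7,8,9}:1
  |U|=5: {1,2,4,5,9}:5  {2,4,5,8,9}:10  {3,6,7,8,9}:1  {4,5,7,8,9}:10  {5,6,7,8,9}:5
  |U|=6: {0,3,6,7,8,9}:1  {1,2,4,5,8,9}:15  {2,4,5,7,8,9}:20  {3,5,6,7,8,9}:6  {4,5,6,7,8,9}:15
  |U|=7: {0,3,5,6,7,8,9}:7  {1,2,4,5,7,8,9}:35  {2,4,5,6,7,8,9}:35  {3,4,5,6,7,8,9}:21
  |U|=8: {0,3,4,5,6,7,8,9}:28  {1,2,4,5,6,7,8,9}:70  {2,3,4,5,6,7,8,9}:56
  start at 0(j): 126
  start at 1(l): 84
sum over floor = 210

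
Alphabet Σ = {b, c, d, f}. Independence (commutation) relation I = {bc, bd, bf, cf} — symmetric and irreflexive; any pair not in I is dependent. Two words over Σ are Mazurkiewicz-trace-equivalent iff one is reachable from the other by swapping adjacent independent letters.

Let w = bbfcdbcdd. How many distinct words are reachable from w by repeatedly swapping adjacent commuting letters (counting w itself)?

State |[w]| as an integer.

168

0(b) covers ∅
1(b) covers 0:b
2(f) covers ∅
3(c) covers ∅
4(d) covers 2:f, 3:c
5(b) covers 1:b
6(c) covers 4:d
7(d) covers 6:c
8(d) covers 7:d
floor of heap: 0:b, 2:f, 3:c
completions by unplaced set U, small U first (add the entries for U minus each lowest piece of U):
  |U|=1: {5}:1  {8}:1
  |U|=2: {1,5}:1  {5,8}:2  {7,8}:1
  |U|=3: {0,1,5}:1  {1,5,8}:3  {5,7,8}:3  {6,7,8}:1
  |U|=4: {0,1,5,8}:4  {1,5,7,8}:6  {4,6,7,8}:1  {5,6,7,8}:4
  |U|=5: {0,1,5,7,8}:10  {1,5,6,7,8}:10  {2,4,6,7,8}:1  {3,4,6,7,8}:1  {4,5,6,7,8}:5
  |U|=6: {0,1,5,6,7,8}:20  {1,4,5,6,7,8}:15  {2,3,4,6,7,8}:2  {2,4,5,6,7,8}:6  {3,4,5,6,7,8}:6
  |U|=7: {0,1,4,5,6,7,8}:35  {1,2,4,5,6,7,8}:21  {1,3,4,5,6,7,8}:21  {2,3,4,5,6,7,8}:14
  start at 0(b): 56
  start at 2(f): 56
  start at 3(c): 56
sum over floor = 168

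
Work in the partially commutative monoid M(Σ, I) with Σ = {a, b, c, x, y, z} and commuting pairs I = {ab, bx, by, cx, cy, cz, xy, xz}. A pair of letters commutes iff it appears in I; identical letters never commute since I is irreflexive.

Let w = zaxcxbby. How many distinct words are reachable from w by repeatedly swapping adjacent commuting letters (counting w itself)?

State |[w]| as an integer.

60

#0=z has no predecessor
#1=a depends on [0:z]
#2=x depends on [1:a]
#3=c depends on [1:a]
#4=x depends on [2:x]
#5=b depends on [3:c]
#6=b depends on [5:b]
#7=y depends on [1:a]
sources: [0:z]
N(rest) = Σ N(rest − s) over sources s of rest; N(one piece) = 1:
  size 1 → [4]=1  [6]=1  [7]=1
  size 2 → [2,4]=1  [4,6]=2  [4,7]=2  [5,6]=1  [6,7]=2
  size 3 → [2,4,6]=3  [2,4,7]=3  [3,5,6]=1  [4,5,6]=3  [4,6,7]=6  [5,6,7]=3
  size 4 → [2,4,5,6]=6  [2,4,6,7]=12  [3,4,5,6]=4  [3,5,6,7]=4  [4,5,6,7]=12
  size 5 → [2,3,4,5,6]=10  [2,4,5,6,7]=30  [3,4,5,6,7]=20
  size 6 → [2,3,4,5,6,7]=60
  first=0(z) contributes 60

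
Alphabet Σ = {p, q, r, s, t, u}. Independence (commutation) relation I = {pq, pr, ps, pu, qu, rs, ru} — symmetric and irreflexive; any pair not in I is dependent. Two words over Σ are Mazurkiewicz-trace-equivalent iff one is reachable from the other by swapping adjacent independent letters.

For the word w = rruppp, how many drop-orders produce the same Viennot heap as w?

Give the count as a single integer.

60

piece 0:r — minimal
piece 1:r rests on {0:r}
piece 2:u — minimal
piece 3:p — minimal
piece 4:p rests on {3:p}
piece 5:p rests on {4:p}
minimal pieces: {0:r, 2:u, 3:p}
ways to finish when only these pieces remain (= sum over removing one remaining piece with nothing left below it):
  1 left: {1}→1  {2}→1  {5}→1
  2 left: {0,1}→1  {1,2}→2  {1,5}→2  {2,5}→2  {4,5}→1
  3 left: {0,1,2}→3  {0,1,5}→3  {1,2,5}→6  {1,4,5}→3  {2,4,5}→3  {3,4,5}→1
  4 left: {0,1,2,5}→12  {0,1,4,5}→6  {1,2,4,5}→12  {1,3,4,5}→4  {2,3,4,5}→4
  placing 0:r first → 20 extensions
  placing 2:u first → 10 extensions
  placing 3:p first → 30 extensions
total linear extensions = 60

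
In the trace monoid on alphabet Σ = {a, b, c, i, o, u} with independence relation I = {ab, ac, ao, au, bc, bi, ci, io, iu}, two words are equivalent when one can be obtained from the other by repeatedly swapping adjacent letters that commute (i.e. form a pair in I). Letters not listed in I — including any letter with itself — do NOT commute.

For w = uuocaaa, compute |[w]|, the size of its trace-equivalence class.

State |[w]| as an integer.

piece 0:u — minimal
piece 1:u rests on {0:u}
piece 2:o rests on {1:u}
piece 3:c rests on {2:o}
piece 4:a — minimal
piece 5:a rests on {4:a}
piece 6:a rests on {5:a}
minimal pieces: {0:u, 4:a}
ways to finish when only these pieces remain (= sum over removing one remaining piece with nothing left below it):
  1 left: {3}→1  {6}→1
  2 left: {2,3}→1  {3,6}→2  {5,6}→1
  3 left: {1,2,3}→1  {2,3,6}→3  {3,5,6}→3  {4,5,6}→1
  4 left: {0,1,2,3}→1  {1,2,3,6}→4  {2,3,5,6}→6  {3,4,5,6}→4
  5 left: {0,1,2,3,6}→5  {1,2,3,5,6}→10  {2,3,4,5,6}→10
  placing 0:u first → 20 extensions
  placing 4:a first → 15 extensions
total linear extensions = 35

35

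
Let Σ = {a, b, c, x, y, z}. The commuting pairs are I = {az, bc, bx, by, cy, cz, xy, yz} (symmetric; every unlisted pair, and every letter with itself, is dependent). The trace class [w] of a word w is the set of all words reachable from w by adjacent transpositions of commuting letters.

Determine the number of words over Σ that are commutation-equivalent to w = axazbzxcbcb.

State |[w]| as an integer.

0(a) covers ∅
1(x) covers 0:a
2(a) covers 1:x
3(z) covers 1:x
4(b) covers 2:a, 3:z
5(z) covers 4:b
6(x) covers 5:z
7(c) covers 6:x
8(b) covers 5:z
9(c) covers 7:c
10(b) covers 8:b
floor of heap: 0:a
completions by unplaced set U, small U first (add the entries for U minus each lowest piece of U):
  |U|=1: {9}:1  {10}:1
  |U|=2: {7,9}:1  {8,10}:1  {9,10}:2
  |U|=3: {6,7,9}:1  {7,9,10}:3  {8,9,10}:3
  |U|=4: {6,7,9,10}:4  {7,8,9,10}:6
  |U|=5: {6,7,8,9,10}:10
  |U|=6: {5,6,7,8,9,10}:10
  |U|=7: {4,5,6,7,8,9,10}:10
  |U|=8: {2,4,5,6,7,8,9,10}:10  {3,4,5,6,7,8,9,10}:10
  |U|=9: {2,3,4,5,6,7,8,9,10}:20
  start at 0(a): 20

20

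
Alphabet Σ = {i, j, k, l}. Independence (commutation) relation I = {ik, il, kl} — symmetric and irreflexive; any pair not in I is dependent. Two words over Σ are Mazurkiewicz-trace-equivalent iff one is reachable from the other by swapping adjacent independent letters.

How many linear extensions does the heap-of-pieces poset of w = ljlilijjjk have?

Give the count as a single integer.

6

#0=l has no predecessor
#1=j depends on [0:l]
#2=l depends on [1:j]
#3=i depends on [1:j]
#4=l depends on [2:l]
#5=i depends on [3:i]
#6=j depends on [4:l, 5:i]
#7=j depends on [6:j]
#8=j depends on [7:j]
#9=k depends on [8:j]
sources: [0:l]
N(rest) = Σ N(rest − s) over sources s of rest; N(one piece) = 1:
  size 1 → [9]=1
  size 2 → [8,9]=1
  size 3 → [7,8,9]=1
  size 4 → [6,7,8,9]=1
  size 5 → [4,6,7,8,9]=1  [5,6,7,8,9]=1
  size 6 → [2,4,6,7,8,9]=1  [3,5,6,7,8,9]=1  [4,5,6,7,8,9]=2
  size 7 → [2,4,5,6,7,8,9]=3  [3,4,5,6,7,8,9]=3
  size 8 → [2,3,4,5,6,7,8,9]=6
  first=0(l) contributes 6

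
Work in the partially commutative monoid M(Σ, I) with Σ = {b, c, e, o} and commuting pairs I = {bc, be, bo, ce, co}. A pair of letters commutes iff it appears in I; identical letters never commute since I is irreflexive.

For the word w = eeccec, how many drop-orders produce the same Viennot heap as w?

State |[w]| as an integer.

0(e) covers ∅
1(e) covers 0:e
2(c) covers ∅
3(c) covers 2:c
4(e) covers 1:e
5(c) covers 3:c
floor of heap: 0:e, 2:c
completions by unplaced set U, small U first (add the entries for U minus each lowest piece of U):
  |U|=1: {4}:1  {5}:1
  |U|=2: {1,4}:1  {3,5}:1  {4,5}:2
  |U|=3: {0,1,4}:1  {1,4,5}:3  {2,3,5}:1  {3,4,5}:3
  |U|=4: {0,1,4,5}:4  {1,3,4,5}:6  {2,3,4,5}:4
  start at 0(e): 10
  start at 2(c): 10
sum over floor = 20

20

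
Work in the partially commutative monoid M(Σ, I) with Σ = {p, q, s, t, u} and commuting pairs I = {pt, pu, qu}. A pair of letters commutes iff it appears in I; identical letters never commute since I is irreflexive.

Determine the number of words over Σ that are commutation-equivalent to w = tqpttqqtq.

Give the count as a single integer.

3

drop 0:t onto floor
drop 1:q onto {0:t}
drop 2:p onto {1:q}
drop 3:t onto {1:q}
drop 4:t onto {3:t}
drop 5:q onto {2:p, 4:t}
drop 6:q onto {5:q}
drop 7:t onto {6:q}
drop 8:q onto {7:t}
ground layer = {0:t}
drop-orders for the pieces not yet dropped (sum over which currently-grounded one goes next):
  1 to go: {8} 1
  2 to go: {7,8} 1
  3 to go: {6,7,8} 1
  4 to go: {5,6,7,8} 1
  5 to go: {2,5,6,7,8} 1  {4,5,6,7,8} 1
  6 to go: {2,4,5,6,7,8} 2  {3,4,5,6,7,8} 1
  7 to go: {2,3,4,5,6,7,8} 3
  if 0:t drops first: 3 orders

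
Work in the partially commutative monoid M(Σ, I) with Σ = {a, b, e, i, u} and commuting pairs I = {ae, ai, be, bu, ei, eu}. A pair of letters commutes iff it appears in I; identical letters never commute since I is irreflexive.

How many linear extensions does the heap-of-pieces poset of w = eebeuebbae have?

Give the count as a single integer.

1008

piece 0:e — minimal
piece 1:e rests on {0:e}
piece 2:b — minimal
piece 3:e rests on {1:e}
piece 4:u — minimal
piece 5:e rests on {3:e}
piece 6:b rests on {2:b}
piece 7:b rests on {6:b}
piece 8:a rests on {4:u, 7:b}
piece 9:e rests on {5:e}
minimal pieces: {0:e, 2:b, 4:u}
ways to finish when only these pieces remain (= sum over removing one remaining piece with nothing left below it):
  1 left: {8}→1  {9}→1
  2 left: {4,8}→1  {5,9}→1  {7,8}→1  {8,9}→2
  3 left: {3,5,9}→1  {4,7,8}→2  {4,8,9}→3  {5,8,9}→3  {6,7,8}→1  {7,8,9}→3
  4 left: {1,3,5,9}→1  {2,6,7,8}→1  {3,5,8,9}→4  {4,5,8,9}→6  {4,6,7,8}→3  {4,7,8,9}→8  {5,7,8,9}→6  {6,7,8,9}→4
  5 left: {0,1,3,5,9}→1  {1,3,5,8,9}→5  {2,4,6,7,8}→4  {2,6,7,8,9}→5  {3,4,5,8,9}→10  {3,5,7,8,9}→10  {4,5,7,8,9}→20  {4,6,7,8,9}→15  {5,6,7,8,9}→10
  6 left: {0,1,3,5,8,9}→6  {1,3,4,5,8,9}→15  {1,3,5,7,8,9}→15  {2,4,6,7,8,9}→24  {2,5,6,7,8,9}→15  {3,4,5,7,8,9}→40  {3,5,6,7,8,9}→20  {4,5,6,7,8,9}→45
  7 left: {0,1,3,4,5,8,9}→21  {0,1,3,5,7,8,9}→21  {1,3,4,5,7,8,9}→70  {1,3,5,6,7,8,9}→35  {2,3,5,6,7,8,9}→35  {2,4,5,6,7,8,9}→84  {3,4,5,6,7,8,9}→105
  8 left: {0,1,3,4,5,7,8,9}→112  {0,1,3,5,6,7,8,9}→56  {1,2,3,5,6,7,8,9}→70  {1,3,4,5,6,7,8,9}→210  {2,3,4,5,6,7,8,9}→224
  placing 0:e first → 504 extensions
  placing 2:b first → 378 extensions
  placing 4:u first → 126 extensions
total linear extensions = 1008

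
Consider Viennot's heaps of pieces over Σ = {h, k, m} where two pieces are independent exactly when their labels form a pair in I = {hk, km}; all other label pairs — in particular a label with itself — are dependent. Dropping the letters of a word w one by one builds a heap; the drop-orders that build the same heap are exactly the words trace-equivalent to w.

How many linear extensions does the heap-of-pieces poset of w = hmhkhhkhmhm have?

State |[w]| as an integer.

55

0(h) covers ∅
1(m) covers 0:h
2(h) covers 1:m
3(k) covers ∅
4(h) covers 2:h
5(h) covers 4:h
6(k) covers 3:k
7(h) covers 5:h
8(m) covers 7:h
9(h) covers 8:m
10(m) covers 9:h
floor of heap: 0:h, 3:k
completions by unplaced set U, small U first (add the entries for U minus each lowest piece of U):
  |U|=1: {6}:1  {10}:1
  |U|=2: {3,6}:1  {6,10}:2  {9,10}:1
  |U|=3: {3,6,10}:3  {6,9,10}:3  {8,9,10}:1
  |U|=4: {3,6,9,10}:6  {6,8,9,10}:4  {7,8,9,10}:1
  |U|=5: {3,6,8,9,10}:10  {5,7,8,9,10}:1  {6,7,8,9,10}:5
  |U|=6: {3,6,7,8,9,10}:15  {4,5,7,8,9,10}:1  {5,6,7,8,9,10}:6
  |U|=7: {2,4,5,7,8,9,10}:1  {3,5,6,7,8,9,10}:21  {4,5,6,7,8,9,10}:7
  |U|=8: {1,2,4,5,7,8,9,10}:1  {2,4,5,6,7,8,9,10}:8  {3,4,5,6,7,8,9,10}:28
  |U|=9: {0,1,2,4,5,7,8,9,10}:1  {1,2,4,5,6,7,8,9,10}:9  {2,3,4,5,6,7,8,9,10}:36
  start at 0(h): 45
  start at 3(k): 10
sum over floor = 55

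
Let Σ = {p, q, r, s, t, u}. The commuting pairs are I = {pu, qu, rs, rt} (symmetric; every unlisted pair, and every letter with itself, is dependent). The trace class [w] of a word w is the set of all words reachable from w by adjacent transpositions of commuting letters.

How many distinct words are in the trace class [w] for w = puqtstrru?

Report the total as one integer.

30

0(p) covers ∅
1(u) covers ∅
2(q) covers 0:p
3(t) covers 1:u, 2:q
4(s) covers 3:t
5(t) covers 4:s
6(r) covers 1:u, 2:q
7(r) covers 6:r
8(u) covers 5:t, 7:r
floor of heap: 0:p, 1:u
completions by unplaced set U, small U first (add the entries for U minus each lowest piece of U):
  |U|=1: {8}:1
  |U|=2: {5,8}:1  {7,8}:1
  |U|=3: {4,5,8}:1  {5,7,8}:2  {6,7,8}:1
  |U|=4: {3,4,5,8}:1  {4,5,7,8}:3  {5,6,7,8}:3
  |U|=5: {3,4,5,7,8}:4  {4,5,6,7,8}:6
  |U|=6: {3,4,5,6,7,8}:10
  |U|=7: {1,3,4,5,6,7,8}:10  {2,3,4,5,6,7,8}:10
  start at 0(p): 20
  start at 1(u): 10
sum over floor = 30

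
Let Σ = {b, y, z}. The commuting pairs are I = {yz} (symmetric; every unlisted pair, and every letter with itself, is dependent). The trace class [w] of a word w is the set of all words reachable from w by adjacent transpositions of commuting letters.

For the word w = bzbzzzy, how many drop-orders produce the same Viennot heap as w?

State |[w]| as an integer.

4

0(b) covers ∅
1(z) covers 0:b
2(b) covers 1:z
3(z) covers 2:b
4(z) covers 3:z
5(z) covers 4:z
6(y) covers 2:b
floor of heap: 0:b
completions by unplaced set U, small U first (add the entries for U minus each lowest piece of U):
  |U|=1: {5}:1  {6}:1
  |U|=2: {4,5}:1  {5,6}:2
  |U|=3: {3,4,5}:1  {4,5,6}:3
  |U|=4: {3,4,5,6}:4
  |U|=5: {2,3,4,5,6}:4
  start at 0(b): 4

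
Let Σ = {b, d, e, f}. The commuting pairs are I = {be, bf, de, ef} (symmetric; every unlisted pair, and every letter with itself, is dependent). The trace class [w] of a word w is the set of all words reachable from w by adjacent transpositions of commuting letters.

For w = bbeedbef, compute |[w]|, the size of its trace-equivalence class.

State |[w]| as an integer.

piece 0:b — minimal
piece 1:b rests on {0:b}
piece 2:e — minimal
piece 3:e rests on {2:e}
piece 4:d rests on {1:b}
piece 5:b rests on {4:d}
piece 6:e rests on {3:e}
piece 7:f rests on {4:d}
minimal pieces: {0:b, 2:e}
ways to finish when only these pieces remain (= sum over removing one remaining piece with nothing left below it):
  1 left: {5}→1  {6}→1  {7}→1
  2 left: {3,6}→1  {5,6}→2  {5,7}→2  {6,7}→2
  3 left: {2,3,6}→1  {3,5,6}→3  {3,6,7}→3  {4,5,7}→2  {5,6,7}→6
  4 left: {1,4,5,7}→2  {2,3,5,6}→4  {2,3,6,7}→4  {3,5,6,7}→12  {4,5,6,7}→8
  5 left: {0,1,4,5,7}→2  {1,4,5,6,7}→10  {2,3,5,6,7}→20  {3,4,5,6,7}→20
  6 left: {0,1,4,5,6,7}→12  {1,3,4,5,6,7}→30  {2,3,4,5,6,7}→40
  placing 0:b first → 70 extensions
  placing 2:e first → 42 extensions
total linear extensions = 112

112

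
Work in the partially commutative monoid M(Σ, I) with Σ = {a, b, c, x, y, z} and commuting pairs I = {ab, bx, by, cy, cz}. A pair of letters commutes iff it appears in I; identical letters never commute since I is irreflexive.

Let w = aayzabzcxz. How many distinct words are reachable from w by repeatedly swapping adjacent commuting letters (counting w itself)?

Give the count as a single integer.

4

piece 0:a — minimal
piece 1:a rests on {0:a}
piece 2:y rests on {1:a}
piece 3:z rests on {2:y}
piece 4:a rests on {3:z}
piece 5:b rests on {3:z}
piece 6:z rests on {4:a, 5:b}
piece 7:c rests on {4:a, 5:b}
piece 8:x rests on {6:z, 7:c}
piece 9:z rests on {8:x}
minimal pieces: {0:a}
ways to finish when only these pieces remain (= sum over removing one remaining piece with nothing left below it):
  1 left: {9}→1
  2 left: {8,9}→1
  3 left: {6,8,9}→1  {7,8,9}→1
  4 left: {6,7,8,9}→2
  5 left: {4,6,7,8,9}→2  {5,6,7,8,9}→2
  6 left: {4,5,6,7,8,9}→4
  7 left: {3,4,5,6,7,8,9}→4
  8 left: {2,3,4,5,6,7,8,9}→4
  placing 0:a first → 4 extensions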